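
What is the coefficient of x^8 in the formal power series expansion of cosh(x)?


The Maclaurin series is cosh(t) = sum_{m>=0} t^(2m) / (2m)!, so substituting t = x, only even powers of x are nonzero, with coefficient of x^(2m) equal to 1 / (2m)!.
For x^8 the coefficient is 1/8! = 1/40320 = 1/40320.

1/40320


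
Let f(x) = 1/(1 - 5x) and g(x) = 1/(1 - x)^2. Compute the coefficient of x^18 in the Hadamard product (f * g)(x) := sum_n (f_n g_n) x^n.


f has coefficients f_k = 5^k. For g = 1/(1 - x)^2 the coefficient is g_k = C(k + 1, 1) = k + 1. The Hadamard coefficient is (f * g)_k = 5^k * (k + 1).
For k = 18: 5^18 * 19 = 3814697265625 * 19 = 72479248046875.

72479248046875


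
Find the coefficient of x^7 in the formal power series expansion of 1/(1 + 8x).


Write 1/(1 + c x) = 1/(1 - (-c) x) and apply the geometric-series identity
1/(1 - y) = sum_{k>=0} y^k to get 1/(1 + c x) = sum_{k>=0} (-c)^k x^k.
So the coefficient of x^k is (-c)^k = (-1)^k * c^k.
Here c = 8 and k = 7:
(-8)^7 = -1 * 2097152 = -2097152

-2097152


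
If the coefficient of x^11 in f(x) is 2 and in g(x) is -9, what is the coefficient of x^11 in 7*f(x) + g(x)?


Scalar multiplication scales coefficients: 7 * 2 = 14.
Then add the g coefficient: 14 + -9
= 5

5


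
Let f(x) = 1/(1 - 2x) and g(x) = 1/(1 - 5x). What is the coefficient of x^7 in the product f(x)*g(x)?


The coefficient of x^n in f*g is the Cauchy product: sum_{k=0}^{n} a^k * b^(n-k).
With a=2, b=5, n=7:
sum_{k=0}^{7} 2^k * 5^(7-k)
= 130123

130123


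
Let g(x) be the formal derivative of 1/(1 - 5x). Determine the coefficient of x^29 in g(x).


Differentiate termwise: d/dx sum_{k>=0} 5^k x^k = sum_{k>=1} k 5^k x^(k-1) = sum_{j>=0} (j+1) 5^(j+1) x^j.
Equivalently, d/dx [1/(1 - 5x)] = 5/(1 - 5x)^2.
For j = 29: 30 * 5^30 = 30 * 931322574615478515625 = 27939677238464355468750.

27939677238464355468750


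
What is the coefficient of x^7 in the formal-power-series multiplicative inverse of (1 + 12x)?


The inverse is 1/(1 + 12x). Apply the geometric identity 1/(1 - y) = sum_{k>=0} y^k with y = -12x:
1/(1 + 12x) = sum_{k>=0} (-12)^k x^k.
So the coefficient of x^7 is (-12)^7 = -35831808.

-35831808


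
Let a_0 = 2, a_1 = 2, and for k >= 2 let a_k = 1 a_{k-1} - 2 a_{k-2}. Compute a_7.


Iterating the recurrence forward:
a_0 = 2
a_1 = 2
a_2 = 1*2 - 2*2 = -2
a_3 = 1*-2 - 2*2 = -6
a_4 = 1*-6 - 2*-2 = -2
a_5 = 1*-2 - 2*-6 = 10
a_6 = 1*10 - 2*-2 = 14
a_7 = 1*14 - 2*10 = -6
So a_7 = -6.

-6


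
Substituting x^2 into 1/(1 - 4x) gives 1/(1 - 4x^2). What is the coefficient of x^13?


Since 1/(1 - 4x^2) only has even powers of x,
the coefficient of x^13 (odd) is 0.

0


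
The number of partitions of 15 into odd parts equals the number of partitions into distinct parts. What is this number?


Computing partitions of 15 into odd parts (1, 3, 5, ...):
Using the generating function prod_{k>=0} 1/(1-x^(2k+1)),
the count is 27

27


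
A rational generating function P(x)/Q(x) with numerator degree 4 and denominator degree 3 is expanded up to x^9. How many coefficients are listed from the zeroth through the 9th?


Expanding up to x^9 gives the coefficients for x^0, x^1, ..., x^9.
That is 9 + 1 = 10 coefficients in total.

10


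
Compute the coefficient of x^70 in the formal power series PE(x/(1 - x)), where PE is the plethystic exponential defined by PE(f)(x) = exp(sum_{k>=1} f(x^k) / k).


For f(x) = x/(1 - x) we have
sum_{k>=1} f(x^k) / k = sum_{k>=1} (1/k) * x^k / (1 - x^k) = sum_{k, m >= 1} x^(k m) / k,
which after exponentiating simplifies to
PE(x/(1 - x)) = prod_{k>=1} 1 / (1 - x^k).
This is the generating function for the partition function p(n), so the coefficient of x^70 is p(70).
Computing p(70) by dynamic programming over parts 1, 2, ..., 70: p(70) = 4087968.

4087968


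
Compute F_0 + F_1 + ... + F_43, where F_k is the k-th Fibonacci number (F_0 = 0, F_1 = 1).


Use the identity sum_{k=0}^{N} F_k = F_{N+2} - 1 (which follows from F_{k+2} - F_{k+1} = F_k). Then
sum_{k=0}^{43} F_k = (F_{45} - 1) - (F_{1} - 1) = F_{45} - F_{1}.
Computing: F_{45} = 1134903170, F_{1} = 1, so
Sum = 1134903170 - 1 = 1134903169.

1134903169


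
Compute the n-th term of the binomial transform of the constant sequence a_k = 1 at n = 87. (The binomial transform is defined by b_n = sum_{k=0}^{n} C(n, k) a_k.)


With a_k = 1 for all k, b_n = sum_{k=0}^{n} C(n, k) = 2^n by the binomial theorem.
For n = 87: 2^87 = 154742504910672534362390528.

154742504910672534362390528


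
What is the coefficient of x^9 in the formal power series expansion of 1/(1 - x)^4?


The expansion 1/(1 - x)^r = sum_{k>=0} C(k + r - 1, r - 1) x^k follows from the multiset / negative-binomial theorem (or from repeated differentiation of the geometric series).
For r = 4 and k = 9:
C(12, 3) = 479001600 / (6 * 362880) = 220.

220


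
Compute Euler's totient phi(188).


phi(n) counts integers in [1, n] coprime to n. Using the multiplicative formula phi(n) = n * prod_{p | n} (1 - 1/p):
188 = 2^2 * 47, so
phi(188) = 188 * (1 - 1/2) * (1 - 1/47) = 92.

92


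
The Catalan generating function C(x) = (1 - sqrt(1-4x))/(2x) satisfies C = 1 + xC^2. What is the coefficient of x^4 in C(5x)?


Substituting x -> 5x scales the n-th coefficient by 5^n, so [x^4] C(5x) = 5^4 * C_4.
C_4 = C(2*4, 4)/(5) = 70/5 = 14.
So 5^4 * 14 = 625 * 14 = 8750.

8750


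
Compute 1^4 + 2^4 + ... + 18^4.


This power sum has a closed form given by Faulhaber's formula
sum_{k=1}^{m} k^p = (1 / (p + 1)) * sum_{j=0}^{p} C(p + 1, j) B_j m^(p + 1 - j),
but for small m direct computation is fastest:
1 + 16 + 81 + 256 + 625 + 1296 + 2401 + 4096 + 6561 + 10000 + 14641 + 20736 + 28561 + 38416 + 50625 + 65536 + 83521 + 104976 = 432345.

432345


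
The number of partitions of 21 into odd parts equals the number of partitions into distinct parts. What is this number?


Computing partitions of 21 into odd parts (1, 3, 5, ...):
Using the generating function prod_{k>=0} 1/(1-x^(2k+1)),
the count is 76

76


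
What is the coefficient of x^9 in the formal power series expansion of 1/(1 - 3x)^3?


The general identity 1/(1 - c x)^r = sum_{k>=0} c^k C(k + r - 1, r - 1) x^k follows by substituting y = c x into 1/(1 - y)^r = sum_{k>=0} C(k + r - 1, r - 1) y^k.
For c = 3, r = 3, k = 9:
3^9 * C(11, 2) = 19683 * 55 = 1082565.

1082565


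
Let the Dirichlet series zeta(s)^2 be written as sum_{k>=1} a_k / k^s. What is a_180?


The Dirichlet convolution of the constant function 1 with itself gives (1 * 1)(k) = sum_{d | k} 1 = d(k), the number of positive divisors of k.
Since zeta(s) = sum_{k>=1} 1/k^s, we have zeta(s)^2 = sum_{k>=1} d(k)/k^s, so a_k = d(k).
For k = 180: the divisors are 1, 2, 3, 4, 5, 6, 9, 10, 12, 15, 18, 20, 30, 36, 45, 60, 90, 180.
Count = 18.

18


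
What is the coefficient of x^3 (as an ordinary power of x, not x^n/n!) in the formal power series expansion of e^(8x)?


The exponential series is e^y = sum_{k>=0} y^k / k!. Substituting y = 8x gives
e^(8x) = sum_{k>=0} 8^k x^k / k!.
So the coefficient of x^n is a^n/n! with a = 8, n = 3:
8^3 / 3! = 512/6 = 256/3

256/3


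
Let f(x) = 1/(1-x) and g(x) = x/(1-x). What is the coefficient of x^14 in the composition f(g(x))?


First simplify the composition: f(g(x)) = 1/(1 - x/(1-x)) = (1-x)/((1-x) - x) = (1-x)/(1-2x).
Now extract the coefficient. Write (1-x)/(1-2x) = 1/(1-2x) - x/(1-2x).
The coefficient of x^n in 1/(1-2x) is 2^n, and in x/(1-2x) is 2^(n-1) (for n >= 1).
So the coefficient of x^14 is 2^14 - 2^13 = 16384 - 8192 = 8192.

8192


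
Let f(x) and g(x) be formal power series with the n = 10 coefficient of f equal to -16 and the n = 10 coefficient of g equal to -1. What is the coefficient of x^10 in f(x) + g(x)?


Addition of formal power series is termwise.
The coefficient of x^10 in f + g = -16 + -1
= -17

-17


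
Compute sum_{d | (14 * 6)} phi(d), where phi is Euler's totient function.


First, 14 * 6 = 84. One classical identity is sum_{d | n} phi(d) = n (each k in [1, n] has a unique gcd with n, and among the k's with gcd(k, n) = n/d there are phi(d) of them). So the sum equals 84. We also verify directly:
Divisors of 84: 1, 2, 3, 4, 6, 7, 12, 14, 21, 28, 42, 84.
phi values: 1, 1, 2, 2, 2, 6, 4, 6, 12, 12, 12, 24.
Sum = 84.

84


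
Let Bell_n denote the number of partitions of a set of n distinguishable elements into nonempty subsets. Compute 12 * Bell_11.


Bell_11 can be computed from the Bell triangle or from Dobinski's identity Bell_n = (1/e) * sum_{k>=0} k^n / k!.
Computing Bell_11 = 678570.
Then 12 * 678570 = 8142840.

8142840


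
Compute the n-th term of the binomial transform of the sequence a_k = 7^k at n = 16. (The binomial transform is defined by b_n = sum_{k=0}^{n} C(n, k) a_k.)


With a_k = 7^k, b_n = sum_{k=0}^{n} C(n, k) 7^k = (1 + 7)^n by the binomial theorem.
For n = 16: (1 + 7)^16 = 8^16 = 281474976710656.

281474976710656


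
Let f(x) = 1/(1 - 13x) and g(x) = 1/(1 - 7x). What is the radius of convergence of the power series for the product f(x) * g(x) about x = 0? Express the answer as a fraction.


The radius of 1/(1 - 13x) is 1/13 (nearest singularity at x = 1/13), and the radius of 1/(1 - 7x) is 1/7.
The product f(x)*g(x) = 1/((1 - 13x)(1 - 7x)) has singularities at both 1/13 and 1/7, so its radius of convergence is the distance to the nearest one:
min(1/13, 1/7) = 1/13.

1/13


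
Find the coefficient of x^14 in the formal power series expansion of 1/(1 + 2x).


Write 1/(1 + c x) = 1/(1 - (-c) x) and apply the geometric-series identity
1/(1 - y) = sum_{k>=0} y^k to get 1/(1 + c x) = sum_{k>=0} (-c)^k x^k.
So the coefficient of x^k is (-c)^k = (-1)^k * c^k.
Here c = 2 and k = 14:
(-2)^14 = 1 * 16384 = 16384

16384


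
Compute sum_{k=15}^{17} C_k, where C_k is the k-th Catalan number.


C_15 through C_17: 9694845, 35357670, 129644790
Sum = 9694845 + 35357670 + 129644790
= 174697305

174697305


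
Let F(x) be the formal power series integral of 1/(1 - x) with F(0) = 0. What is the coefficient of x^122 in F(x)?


1/(1 - x) = sum_{k>=0} x^k. Integrating termwise and using F(0) = 0 gives
F(x) = sum_{k>=0} x^(k+1) / (k+1) = sum_{m>=1} x^m / m = -ln(1 - x).
So the coefficient of x^122 is 1/122 = 1/122.

1/122


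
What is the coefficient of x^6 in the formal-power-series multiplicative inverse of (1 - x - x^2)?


Let the inverse be f(x) = sum_{k>=0} a_k x^k. From f(x) * (1 - x - x^2) = 1 and matching coefficients:
 x^0: a_0 = 1.
 x^1: a_1 - a_0 = 0, so a_1 = 1.
 x^k (k >= 2): a_k - a_{k-1} - a_{k-2} = 0, i.e. a_k = a_{k-1} + a_{k-2}.
This is the Fibonacci-type recurrence shifted so that a_0 = a_1 = 1.
Iterating: a_0=1, a_1=1, a_2=2, a_3=3, a_4=5, a_5=8, a_6=13
a_6 = 13.

13


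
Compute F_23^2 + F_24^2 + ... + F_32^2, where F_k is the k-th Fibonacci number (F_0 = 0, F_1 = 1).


There is a standard identity sum_{k=0}^{N} F_k^2 = F_N * F_{N+1} (proved inductively from the telescoping relation F_k^2 = F_k F_{k+1} - F_{k-1} F_k). Then
sum_{k=23}^{32} F_k^2 = F_32 F_33 - F_22 F_23.
Computing: F_32 = 2178309, F_33 = 3524578, F_22 = 17711, F_23 = 28657.
Sum = 2178309 * 3524578 - 17711 * 28657 = 7677112434475.

7677112434475


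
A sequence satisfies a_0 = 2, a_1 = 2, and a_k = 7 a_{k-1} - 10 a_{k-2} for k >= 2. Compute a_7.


The characteristic equation is t^2 - 7 t + 10 = 0, with roots r_1 = 5 and r_2 = 2 (so c_1 = r_1 + r_2, c_2 = -r_1 r_2 as required).
One can use the closed form a_n = A r_1^n + B r_2^n, but direct iteration is more reliable:
a_0 = 2, a_1 = 2, a_2 = -6, a_3 = -62, a_4 = -374, a_5 = -1998, a_6 = -10246, a_7 = -51742.
So a_7 = -51742.

-51742


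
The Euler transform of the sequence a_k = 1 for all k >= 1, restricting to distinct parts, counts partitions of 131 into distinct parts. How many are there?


Partitions of 131 into distinct parts can be computed via generating function.
Product (1+x)(1+x^2)(1+x^3)...
The coefficient of x^131 = 5010688

5010688


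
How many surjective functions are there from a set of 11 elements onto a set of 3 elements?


By inclusion-exclusion on which target elements are missed, the number of surjections from an n-set onto a k-set is
surj(n, k) = sum_{j=0}^{k} (-1)^j C(k, j) (k - j)^n.
Equivalently surj(n, k) = k! * S(n, k), where S(n, k) is the Stirling number of the second kind.
For n = 11, k = 3:
S(11, 3) = 28501, so
surj = 3! * 28501 = 6 * 28501 = 171006.

171006


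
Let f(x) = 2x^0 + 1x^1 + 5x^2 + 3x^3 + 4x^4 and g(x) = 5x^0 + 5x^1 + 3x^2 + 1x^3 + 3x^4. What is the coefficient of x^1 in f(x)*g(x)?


Cauchy product at x^1:
2*5 + 1*5
= 15

15


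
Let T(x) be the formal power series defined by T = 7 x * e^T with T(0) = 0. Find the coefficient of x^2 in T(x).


Apply the Lagrange inversion formula: if T = 7 x * phi(T) with phi(t) = e^t, then
[x^n] T = 7^n * (1/n) [t^(n-1)] phi(t)^n = 7^n * (1/n) [t^(n-1)] e^(n t) = 7^n * (1/n) * n^(n-1) / (n-1)! = 7^n * n^(n-1) / n!.
When c = 1 this is the Cayley count of rooted labeled trees on n vertices, divided by n!.
For n = 2: 7^2 * 2^1 / 2! = 49 * 2/2 = 49.

49


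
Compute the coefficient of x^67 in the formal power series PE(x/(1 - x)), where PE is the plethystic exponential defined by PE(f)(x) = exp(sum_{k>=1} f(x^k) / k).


For f(x) = x/(1 - x) we have
sum_{k>=1} f(x^k) / k = sum_{k>=1} (1/k) * x^k / (1 - x^k) = sum_{k, m >= 1} x^(k m) / k,
which after exponentiating simplifies to
PE(x/(1 - x)) = prod_{k>=1} 1 / (1 - x^k).
This is the generating function for the partition function p(n), so the coefficient of x^67 is p(67).
Computing p(67) by dynamic programming over parts 1, 2, ..., 67: p(67) = 2679689.

2679689


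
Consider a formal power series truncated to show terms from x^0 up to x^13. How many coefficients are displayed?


From x^0 to x^13 inclusive, the count is 13 - 0 + 1 = 14.

14


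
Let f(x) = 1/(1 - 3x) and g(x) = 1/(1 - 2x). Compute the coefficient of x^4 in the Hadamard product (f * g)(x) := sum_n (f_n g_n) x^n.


f has coefficients f_k = 3^k and g has coefficients g_k = 2^k, so the Hadamard product has coefficient (f*g)_k = 3^k * 2^k = 6^k.
For k = 4: 6^4 = 1296.

1296


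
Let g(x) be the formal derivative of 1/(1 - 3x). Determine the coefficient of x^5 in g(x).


Differentiate termwise: d/dx sum_{k>=0} 3^k x^k = sum_{k>=1} k 3^k x^(k-1) = sum_{j>=0} (j+1) 3^(j+1) x^j.
Equivalently, d/dx [1/(1 - 3x)] = 3/(1 - 3x)^2.
For j = 5: 6 * 3^6 = 6 * 729 = 4374.

4374


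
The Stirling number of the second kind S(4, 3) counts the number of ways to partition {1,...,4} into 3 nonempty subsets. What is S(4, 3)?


Using the explicit formula S(n,k) = (1/k!) sum_{j=0}^{k} (-1)^(k-j) C(k,j) j^n:
S(4, 3) = 6
Equivalently, S(n,k) is n! times the coefficient of x^n in the EGF (e^x - 1)^k / k!.

6


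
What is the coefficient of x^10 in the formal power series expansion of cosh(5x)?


The Maclaurin series is cosh(t) = sum_{m>=0} t^(2m) / (2m)!, so substituting t = 5x, only even powers of x are nonzero, with coefficient of x^(2m) equal to 5^(2m) / (2m)!.
For x^10 the coefficient is 5^10/10! = 9765625/3628800 = 390625/145152.

390625/145152


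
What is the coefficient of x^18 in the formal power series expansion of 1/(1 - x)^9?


The negative binomial / multiset identity is
1/(1 - x)^r = sum_{k>=0} C(k + r - 1, r - 1) x^k.
Here r = 9 and k = 18, so the coefficient is
C(18 + 8, 8) = C(26, 8)
= 1562275

1562275


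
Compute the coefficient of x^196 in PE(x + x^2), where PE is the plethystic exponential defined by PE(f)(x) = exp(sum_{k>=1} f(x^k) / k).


With f(x) = x + x^2, the exponent is sum_{k>=1} (x^k + x^(2k)) / k = -ln(1 - x) - ln(1 - x^2). Exponentiating:
PE(x + x^2) = 1 / ((1 - x)(1 - x^2)).
This is the generating function for partitions of n into parts of size 1 or 2. The number of 2's can be any j in 0..98, and the rest are 1's, so
[x^196] = floor(196/2) + 1 = 99.

99


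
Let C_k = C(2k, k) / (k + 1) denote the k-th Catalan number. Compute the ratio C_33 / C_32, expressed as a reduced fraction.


Using C_k = (2k)! / (k! (k+1)!), the ratio C_{k+1}/C_k simplifies to
C_{k+1}/C_k = [(2k+2)! / ((k+1)! (k+2)!)] * [k! (k+1)! / (2k)!]
 = (2k+2)(2k+1) / ((k+1)(k+2)) = 2(2k+1) / (k+2).
For k = 32: 2(2*32 + 1) / (32 + 2) = 130/34 = 65/17.

65/17


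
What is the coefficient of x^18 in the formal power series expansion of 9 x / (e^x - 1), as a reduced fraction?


The exponential generating function for Bernoulli numbers is
x / (e^x - 1) = sum_{k>=0} B_k x^k / k!.
So the coefficient of x^18 in 9 x / (e^x - 1) is 9 B_18 / 18!.
Computing: B_18 = 43867/798, 18! = 6402373705728000, giving
9 * 43867/798 / 6402373705728000 = 43867/567677135241216000.

43867/567677135241216000


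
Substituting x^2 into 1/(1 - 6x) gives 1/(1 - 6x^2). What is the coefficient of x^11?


Since 1/(1 - 6x^2) only has even powers of x,
the coefficient of x^11 (odd) is 0.

0


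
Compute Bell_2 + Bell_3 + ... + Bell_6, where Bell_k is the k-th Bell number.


Recall Bell_k counts set partitions of a k-set (with Bell_0 = 1 by convention).
Bell_2 through Bell_6: 2, 5, 15, 52, 203
Sum = 2 + 5 + 15 + 52 + 203 = 277.

277


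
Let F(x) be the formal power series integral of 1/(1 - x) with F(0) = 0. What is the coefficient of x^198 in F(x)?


1/(1 - x) = sum_{k>=0} x^k. Integrating termwise and using F(0) = 0 gives
F(x) = sum_{k>=0} x^(k+1) / (k+1) = sum_{m>=1} x^m / m = -ln(1 - x).
So the coefficient of x^198 is 1/198 = 1/198.

1/198


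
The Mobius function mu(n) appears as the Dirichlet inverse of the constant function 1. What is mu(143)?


143 = 11 * 13 (all distinct primes).
mu(143) = (-1)^2 = 1

1


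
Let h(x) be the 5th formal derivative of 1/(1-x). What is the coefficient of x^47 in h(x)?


Differentiating 5 times: d^5/dx^5 [1/(1-x)] = 5!/(1-x)^6.
The expansion 1/(1-x)^6 = sum_{k>=0} C(k+5, 5) x^k, so the coefficient of x^n in 5!/(1-x)^6 is 5! * C(n+5, 5).
For n = 47: 120 * C(52, 5) = 120 * 2598960 = 311875200

311875200


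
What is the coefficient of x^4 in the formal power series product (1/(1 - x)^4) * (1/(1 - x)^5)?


Combine the factors: (1/(1 - x)^4) * (1/(1 - x)^5) = 1/(1 - x)^9.
Then use 1/(1 - x)^r = sum_{k>=0} C(k + r - 1, r - 1) x^k with r = 9 and k = 4:
C(12, 8) = 495.

495


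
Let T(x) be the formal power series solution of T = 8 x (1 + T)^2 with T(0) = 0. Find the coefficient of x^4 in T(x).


Apply the Lagrange inversion formula: if T = 8 x * phi(T) with phi(t) = (1 + t)^2, then [x^n] T = 8^n * (1/n) [t^(n-1)] phi(t)^n = 8^n * (1/n) [t^(n-1)] (1 + t)^(2n) = 8^n * (1/n) C(2n, n-1).
Using the identity C(2n, n-1) = C(2n, n) * n / (n+1), the unscaled factor equals C(2n, n) / (n+1) = C_n, the n-th Catalan number.
For n = 4: C_4 = C(8, 4) / 5 = 70/5 = 14.
With the 8^4 = 4096 factor, the coefficient is 4096 * 14 = 57344.

57344


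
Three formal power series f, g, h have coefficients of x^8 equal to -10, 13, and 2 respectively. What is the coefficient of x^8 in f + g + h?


Series addition is componentwise:
-10 + 13 + 2
= 5

5


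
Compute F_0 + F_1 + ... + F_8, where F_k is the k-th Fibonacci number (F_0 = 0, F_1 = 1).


Use the identity sum_{k=0}^{N} F_k = F_{N+2} - 1 (which follows from F_{k+2} - F_{k+1} = F_k). Then
sum_{k=0}^{8} F_k = (F_{10} - 1) - (F_{1} - 1) = F_{10} - F_{1}.
Computing: F_{10} = 55, F_{1} = 1, so
Sum = 55 - 1 = 54.

54


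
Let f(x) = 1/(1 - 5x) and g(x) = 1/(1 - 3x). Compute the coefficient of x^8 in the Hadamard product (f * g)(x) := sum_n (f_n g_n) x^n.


f has coefficients f_k = 5^k and g has coefficients g_k = 3^k, so the Hadamard product has coefficient (f*g)_k = 5^k * 3^k = 15^k.
For k = 8: 15^8 = 2562890625.

2562890625


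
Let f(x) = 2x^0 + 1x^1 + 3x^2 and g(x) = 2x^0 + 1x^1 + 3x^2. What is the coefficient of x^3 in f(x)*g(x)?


Cauchy product at x^3:
1*3 + 3*1
= 6

6


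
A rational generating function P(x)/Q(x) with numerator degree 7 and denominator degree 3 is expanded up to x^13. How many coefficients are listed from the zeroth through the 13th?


Expanding up to x^13 gives the coefficients for x^0, x^1, ..., x^13.
That is 13 + 1 = 14 coefficients in total.

14


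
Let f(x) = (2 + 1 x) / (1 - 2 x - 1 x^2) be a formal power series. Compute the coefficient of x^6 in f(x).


Write f(x) = sum_{k>=0} a_k x^k. Multiplying both sides by 1 - 2 x - 1 x^2 gives
(1 - 2 x - 1 x^2) sum_{k>=0} a_k x^k = 2 + 1 x.
Matching coefficients:
 x^0: a_0 = 2
 x^1: a_1 - 2 a_0 = 1  =>  a_1 = 2*2 + 1 = 5
 x^k (k >= 2): a_k = 2 a_{k-1} + 1 a_{k-2}.
Iterating: a_2 = 12, a_3 = 29, a_4 = 70, a_5 = 169, a_6 = 408.
So the coefficient of x^6 is 408.

408


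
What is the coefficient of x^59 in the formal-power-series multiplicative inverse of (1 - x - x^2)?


Let the inverse be f(x) = sum_{k>=0} a_k x^k. From f(x) * (1 - x - x^2) = 1 and matching coefficients:
 x^0: a_0 = 1.
 x^1: a_1 - a_0 = 0, so a_1 = 1.
 x^k (k >= 2): a_k - a_{k-1} - a_{k-2} = 0, i.e. a_k = a_{k-1} + a_{k-2}.
This is the Fibonacci-type recurrence shifted so that a_0 = a_1 = 1.
Iterating: a_0=1, a_1=1, a_2=2, a_3=3, a_4=5, a_5=8, a_6=13, a_7=21, a_8=34, a_9=55, ...
a_59 = 1548008755920.

1548008755920


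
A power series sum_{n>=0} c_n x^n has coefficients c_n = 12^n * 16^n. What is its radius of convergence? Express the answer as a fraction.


By the root test (Cauchy-Hadamard), the radius is R = 1 / limsup_n |c_n|^(1/n).
Here |c_n|^(1/n) = (12^n * 16^n)^(1/n) = 12 * 16 = 192 for all n.
So R = 1/192 = 1/192.

1/192


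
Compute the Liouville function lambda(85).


The Liouville function is lambda(k) = (-1)^Omega(k), where Omega(k) counts the prime factors of k with multiplicity.
Factoring: 85 = 5 * 17, so Omega(85) = 2.
lambda(85) = (-1)^2 = 1.

1


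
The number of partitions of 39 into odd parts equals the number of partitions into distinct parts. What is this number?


Computing partitions of 39 into odd parts (1, 3, 5, ...):
Using the generating function prod_{k>=0} 1/(1-x^(2k+1)),
the count is 982

982


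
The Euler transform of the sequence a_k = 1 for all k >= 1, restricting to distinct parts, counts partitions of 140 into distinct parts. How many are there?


Partitions of 140 into distinct parts can be computed via generating function.
Product (1+x)(1+x^2)(1+x^3)...
The coefficient of x^140 = 9617150

9617150


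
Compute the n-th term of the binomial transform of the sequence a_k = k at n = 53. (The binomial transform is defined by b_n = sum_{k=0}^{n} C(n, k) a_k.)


With a_k = k, b_n = sum_{k=0}^{n} C(n, k) k. Using k * C(n, k) = n * C(n-1, k-1) gives b_n = n * sum_{k>=1} C(n-1, k-1) = n * 2^(n-1).
For n = 53: 53 * 2^52 = 53 * 4503599627370496 = 238690780250636288.

238690780250636288


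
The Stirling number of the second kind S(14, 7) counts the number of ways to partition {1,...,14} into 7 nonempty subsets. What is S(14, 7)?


Using the explicit formula S(n,k) = (1/k!) sum_{j=0}^{k} (-1)^(k-j) C(k,j) j^n:
S(14, 7) = 49329280
Equivalently, S(n,k) is n! times the coefficient of x^n in the EGF (e^x - 1)^k / k!.

49329280


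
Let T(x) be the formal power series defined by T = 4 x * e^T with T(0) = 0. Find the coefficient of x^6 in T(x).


Apply the Lagrange inversion formula: if T = 4 x * phi(T) with phi(t) = e^t, then
[x^n] T = 4^n * (1/n) [t^(n-1)] phi(t)^n = 4^n * (1/n) [t^(n-1)] e^(n t) = 4^n * (1/n) * n^(n-1) / (n-1)! = 4^n * n^(n-1) / n!.
When c = 1 this is the Cayley count of rooted labeled trees on n vertices, divided by n!.
For n = 6: 4^6 * 6^5 / 6! = 4096 * 7776/720 = 221184/5.

221184/5


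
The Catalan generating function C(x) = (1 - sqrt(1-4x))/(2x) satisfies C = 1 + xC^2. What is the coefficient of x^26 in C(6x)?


Substituting x -> 6x scales the n-th coefficient by 6^n, so [x^26] C(6x) = 6^26 * C_26.
C_26 = C(2*26, 26)/(27) = 495918532948104/27 = 18367353072152.
So 6^26 * 18367353072152 = 170581728179578208256 * 18367353072152 = 3133134829132173193758393250086912.

3133134829132173193758393250086912


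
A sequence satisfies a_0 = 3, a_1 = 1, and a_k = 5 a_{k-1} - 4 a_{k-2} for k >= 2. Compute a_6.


The characteristic equation is t^2 - 5 t + 4 = 0, with roots r_1 = 4 and r_2 = 1 (so c_1 = r_1 + r_2, c_2 = -r_1 r_2 as required).
One can use the closed form a_n = A r_1^n + B r_2^n, but direct iteration is more reliable:
a_0 = 3, a_1 = 1, a_2 = -7, a_3 = -39, a_4 = -167, a_5 = -679, a_6 = -2727.
So a_6 = -2727.

-2727


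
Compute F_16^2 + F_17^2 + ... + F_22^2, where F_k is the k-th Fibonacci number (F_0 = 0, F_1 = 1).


There is a standard identity sum_{k=0}^{N} F_k^2 = F_N * F_{N+1} (proved inductively from the telescoping relation F_k^2 = F_k F_{k+1} - F_{k-1} F_k). Then
sum_{k=16}^{22} F_k^2 = F_22 F_23 - F_15 F_16.
Computing: F_22 = 17711, F_23 = 28657, F_15 = 610, F_16 = 987.
Sum = 17711 * 28657 - 610 * 987 = 506942057.

506942057


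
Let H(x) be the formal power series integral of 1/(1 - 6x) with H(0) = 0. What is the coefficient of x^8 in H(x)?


1/(1 - 6x) = sum_{k>=0} 6^k x^k. Integrating termwise with H(0) = 0:
H(x) = sum_{k>=0} 6^k x^(k+1) / (k+1) = sum_{m>=1} 6^(m-1) x^m / m.
For m = 8: 6^7/8 = 279936/8 = 34992.

34992


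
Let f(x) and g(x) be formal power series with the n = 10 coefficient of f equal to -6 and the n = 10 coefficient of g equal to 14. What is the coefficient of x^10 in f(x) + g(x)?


Addition of formal power series is termwise.
The coefficient of x^10 in f + g = -6 + 14
= 8

8


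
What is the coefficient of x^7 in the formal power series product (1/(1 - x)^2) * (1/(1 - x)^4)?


Combine the factors: (1/(1 - x)^2) * (1/(1 - x)^4) = 1/(1 - x)^6.
Then use 1/(1 - x)^r = sum_{k>=0} C(k + r - 1, r - 1) x^k with r = 6 and k = 7:
C(12, 5) = 792.

792


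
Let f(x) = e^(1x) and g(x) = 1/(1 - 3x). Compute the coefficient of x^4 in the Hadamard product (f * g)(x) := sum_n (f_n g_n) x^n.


Expanding: f_k = 1^k/k! (from e^(1x)) and g_k = 3^k (from 1/(1 - 3x)). So the Hadamard coefficient (f * g)_k = 1^k 3^k / k! = (3)^k / k!.
For k = 4: 3^4/4! = 81/24 = 27/8.

27/8


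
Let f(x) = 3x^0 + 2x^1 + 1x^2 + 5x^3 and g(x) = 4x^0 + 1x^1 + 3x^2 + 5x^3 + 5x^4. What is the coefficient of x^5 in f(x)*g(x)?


Cauchy product at x^5:
2*5 + 1*5 + 5*3
= 30

30


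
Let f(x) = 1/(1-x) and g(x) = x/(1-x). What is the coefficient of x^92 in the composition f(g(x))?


First simplify the composition: f(g(x)) = 1/(1 - x/(1-x)) = (1-x)/((1-x) - x) = (1-x)/(1-2x).
Now extract the coefficient. Write (1-x)/(1-2x) = 1/(1-2x) - x/(1-2x).
The coefficient of x^n in 1/(1-2x) is 2^n, and in x/(1-2x) is 2^(n-1) (for n >= 1).
So the coefficient of x^92 is 2^92 - 2^91 = 4951760157141521099596496896 - 2475880078570760549798248448 = 2475880078570760549798248448.

2475880078570760549798248448


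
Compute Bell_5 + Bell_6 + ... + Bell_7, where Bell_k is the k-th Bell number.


Recall Bell_k counts set partitions of a k-set (with Bell_0 = 1 by convention).
Bell_5 through Bell_7: 52, 203, 877
Sum = 52 + 203 + 877 = 1132.

1132


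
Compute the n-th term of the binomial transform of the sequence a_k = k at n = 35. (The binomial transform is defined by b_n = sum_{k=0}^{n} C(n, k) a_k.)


With a_k = k, b_n = sum_{k=0}^{n} C(n, k) k. Using k * C(n, k) = n * C(n-1, k-1) gives b_n = n * sum_{k>=1} C(n-1, k-1) = n * 2^(n-1).
For n = 35: 35 * 2^34 = 35 * 17179869184 = 601295421440.

601295421440


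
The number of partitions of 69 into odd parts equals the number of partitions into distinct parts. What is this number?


Computing partitions of 69 into odd parts (1, 3, 5, ...):
Using the generating function prod_{k>=0} 1/(1-x^(2k+1)),
the count is 27130

27130


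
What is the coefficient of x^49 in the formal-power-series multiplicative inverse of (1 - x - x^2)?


Let the inverse be f(x) = sum_{k>=0} a_k x^k. From f(x) * (1 - x - x^2) = 1 and matching coefficients:
 x^0: a_0 = 1.
 x^1: a_1 - a_0 = 0, so a_1 = 1.
 x^k (k >= 2): a_k - a_{k-1} - a_{k-2} = 0, i.e. a_k = a_{k-1} + a_{k-2}.
This is the Fibonacci-type recurrence shifted so that a_0 = a_1 = 1.
Iterating: a_0=1, a_1=1, a_2=2, a_3=3, a_4=5, a_5=8, a_6=13, a_7=21, a_8=34, a_9=55, ...
a_49 = 12586269025.

12586269025


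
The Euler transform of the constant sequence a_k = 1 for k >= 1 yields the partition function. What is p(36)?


The Euler transform converts the sequence a_k = 1 into the number of integer partitions.
Using the recurrence or dynamic programming:
p(36) = 17977

17977


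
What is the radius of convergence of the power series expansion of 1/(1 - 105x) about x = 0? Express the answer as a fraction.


Expanding 1/(1 - 105x) = sum_{k>=0} 105^k x^k, the series converges when |105x| < 1, i.e., |x| < 1/105.
So the radius of convergence is 1/105 = 1/105.

1/105


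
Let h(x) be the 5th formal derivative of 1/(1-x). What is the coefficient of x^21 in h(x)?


Differentiating 5 times: d^5/dx^5 [1/(1-x)] = 5!/(1-x)^6.
The expansion 1/(1-x)^6 = sum_{k>=0} C(k+5, 5) x^k, so the coefficient of x^n in 5!/(1-x)^6 is 5! * C(n+5, 5).
For n = 21: 120 * C(26, 5) = 120 * 65780 = 7893600

7893600


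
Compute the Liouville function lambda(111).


The Liouville function is lambda(k) = (-1)^Omega(k), where Omega(k) counts the prime factors of k with multiplicity.
Factoring: 111 = 3 * 37, so Omega(111) = 2.
lambda(111) = (-1)^2 = 1.

1


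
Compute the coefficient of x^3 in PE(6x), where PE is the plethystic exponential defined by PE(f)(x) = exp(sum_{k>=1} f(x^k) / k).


With f(x) = 6x, the exponent is sum_{k>=1} 6 x^k / k = 6 * (-ln(1 - x)). Exponentiating:
PE(6x) = exp(-6 ln(1 - x)) = 1/(1 - x)^6.
By the negative binomial expansion, [x^n] 1/(1 - x)^6 = C(n + 5, 5).
For n = 3: C(8, 5) = 56.

56


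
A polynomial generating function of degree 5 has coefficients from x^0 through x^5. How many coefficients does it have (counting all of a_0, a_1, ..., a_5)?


A polynomial of degree 5 takes the form a_0 + a_1 x + ... + a_5 x^5.
The number of coefficients is 5 + 1 = 6.

6


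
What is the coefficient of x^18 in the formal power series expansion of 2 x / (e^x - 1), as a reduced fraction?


The exponential generating function for Bernoulli numbers is
x / (e^x - 1) = sum_{k>=0} B_k x^k / k!.
So the coefficient of x^18 in 2 x / (e^x - 1) is 2 B_18 / 18!.
Computing: B_18 = 43867/798, 18! = 6402373705728000, giving
2 * 43867/798 / 6402373705728000 = 43867/2554547108585472000.

43867/2554547108585472000


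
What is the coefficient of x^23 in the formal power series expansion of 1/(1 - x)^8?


The negative binomial / multiset identity is
1/(1 - x)^r = sum_{k>=0} C(k + r - 1, r - 1) x^k.
Here r = 8 and k = 23, so the coefficient is
C(23 + 7, 7) = C(30, 7)
= 2035800

2035800


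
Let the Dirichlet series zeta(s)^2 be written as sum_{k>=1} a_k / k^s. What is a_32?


The Dirichlet convolution of the constant function 1 with itself gives (1 * 1)(k) = sum_{d | k} 1 = d(k), the number of positive divisors of k.
Since zeta(s) = sum_{k>=1} 1/k^s, we have zeta(s)^2 = sum_{k>=1} d(k)/k^s, so a_k = d(k).
For k = 32: the divisors are 1, 2, 4, 8, 16, 32.
Count = 6.

6


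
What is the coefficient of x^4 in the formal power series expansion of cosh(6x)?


The Maclaurin series is cosh(t) = sum_{m>=0} t^(2m) / (2m)!, so substituting t = 6x, only even powers of x are nonzero, with coefficient of x^(2m) equal to 6^(2m) / (2m)!.
For x^4 the coefficient is 6^4/4! = 1296/24 = 54.

54


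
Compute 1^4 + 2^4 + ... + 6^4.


This power sum has a closed form given by Faulhaber's formula
sum_{k=1}^{m} k^p = (1 / (p + 1)) * sum_{j=0}^{p} C(p + 1, j) B_j m^(p + 1 - j),
but for small m direct computation is fastest:
1 + 16 + 81 + 256 + 625 + 1296 = 2275.

2275


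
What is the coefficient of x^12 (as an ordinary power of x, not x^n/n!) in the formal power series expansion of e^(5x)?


The exponential series is e^y = sum_{k>=0} y^k / k!. Substituting y = 5x gives
e^(5x) = sum_{k>=0} 5^k x^k / k!.
So the coefficient of x^n is a^n/n! with a = 5, n = 12:
5^12 / 12! = 244140625/479001600 = 9765625/19160064

9765625/19160064


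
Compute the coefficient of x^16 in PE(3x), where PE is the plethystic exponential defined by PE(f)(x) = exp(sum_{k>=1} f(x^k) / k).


With f(x) = 3x, the exponent is sum_{k>=1} 3 x^k / k = 3 * (-ln(1 - x)). Exponentiating:
PE(3x) = exp(-3 ln(1 - x)) = 1/(1 - x)^3.
By the negative binomial expansion, [x^n] 1/(1 - x)^3 = C(n + 2, 2).
For n = 16: C(18, 2) = 153.

153


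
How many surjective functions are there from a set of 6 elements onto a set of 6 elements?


By inclusion-exclusion on which target elements are missed, the number of surjections from an n-set onto a k-set is
surj(n, k) = sum_{j=0}^{k} (-1)^j C(k, j) (k - j)^n.
Equivalently surj(n, k) = k! * S(n, k), where S(n, k) is the Stirling number of the second kind.
For n = 6, k = 6:
S(6, 6) = 1, so
surj = 6! * 1 = 720 * 1 = 720.

720


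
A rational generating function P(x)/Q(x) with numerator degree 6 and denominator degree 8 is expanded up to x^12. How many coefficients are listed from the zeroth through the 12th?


Expanding up to x^12 gives the coefficients for x^0, x^1, ..., x^12.
That is 12 + 1 = 13 coefficients in total.

13


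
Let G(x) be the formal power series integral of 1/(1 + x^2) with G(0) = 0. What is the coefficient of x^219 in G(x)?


1/(1 + x^2) = sum_{j>=0} (-1)^j x^(2j). Integrating termwise with G(0) = 0:
G(x) = sum_{j>=0} (-1)^j x^(2j+1) / (2j+1) = arctan(x).
Only odd powers are nonzero. For x^219 write 219 = 2*109 + 1, giving
(-1)^109 / 219 = -1/219 = -1/219.

-1/219


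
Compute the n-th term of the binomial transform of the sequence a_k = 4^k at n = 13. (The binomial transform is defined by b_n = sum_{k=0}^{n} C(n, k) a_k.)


With a_k = 4^k, b_n = sum_{k=0}^{n} C(n, k) 4^k = (1 + 4)^n by the binomial theorem.
For n = 13: (1 + 4)^13 = 5^13 = 1220703125.

1220703125


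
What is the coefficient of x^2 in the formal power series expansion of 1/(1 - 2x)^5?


The general identity 1/(1 - c x)^r = sum_{k>=0} c^k C(k + r - 1, r - 1) x^k follows by substituting y = c x into 1/(1 - y)^r = sum_{k>=0} C(k + r - 1, r - 1) y^k.
For c = 2, r = 5, k = 2:
2^2 * C(6, 4) = 4 * 15 = 60.

60


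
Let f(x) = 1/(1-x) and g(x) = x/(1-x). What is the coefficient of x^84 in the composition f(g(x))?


First simplify the composition: f(g(x)) = 1/(1 - x/(1-x)) = (1-x)/((1-x) - x) = (1-x)/(1-2x).
Now extract the coefficient. Write (1-x)/(1-2x) = 1/(1-2x) - x/(1-2x).
The coefficient of x^n in 1/(1-2x) is 2^n, and in x/(1-2x) is 2^(n-1) (for n >= 1).
So the coefficient of x^84 is 2^84 - 2^83 = 19342813113834066795298816 - 9671406556917033397649408 = 9671406556917033397649408.

9671406556917033397649408


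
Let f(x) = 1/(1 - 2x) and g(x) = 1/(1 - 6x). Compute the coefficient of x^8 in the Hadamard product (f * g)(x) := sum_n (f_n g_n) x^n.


f has coefficients f_k = 2^k and g has coefficients g_k = 6^k, so the Hadamard product has coefficient (f*g)_k = 2^k * 6^k = 12^k.
For k = 8: 12^8 = 429981696.

429981696


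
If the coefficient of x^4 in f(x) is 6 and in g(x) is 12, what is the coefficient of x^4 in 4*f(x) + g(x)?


Scalar multiplication scales coefficients: 4 * 6 = 24.
Then add the g coefficient: 24 + 12
= 36

36


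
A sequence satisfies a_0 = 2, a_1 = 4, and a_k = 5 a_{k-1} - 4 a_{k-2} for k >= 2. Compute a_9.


The characteristic equation is t^2 - 5 t + 4 = 0, with roots r_1 = 4 and r_2 = 1 (so c_1 = r_1 + r_2, c_2 = -r_1 r_2 as required).
One can use the closed form a_n = A r_1^n + B r_2^n, but direct iteration is more reliable:
a_0 = 2, a_1 = 4, a_2 = 12, a_3 = 44, a_4 = 172, a_5 = 684, a_6 = 2732, a_7 = 10924, a_8 = 43692, a_9 = 174764.
So a_9 = 174764.

174764


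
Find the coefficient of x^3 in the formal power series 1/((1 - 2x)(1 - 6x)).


By partial fractions or Cauchy convolution:
The coefficient equals sum_{k=0}^{3} 2^k * 6^(3-k).
= 320

320


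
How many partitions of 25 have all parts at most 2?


Using the generating function (1-x)^(-1)(1-x^2)^(-1),
the coefficient of x^25 counts these restricted partitions.
Result = 13

13


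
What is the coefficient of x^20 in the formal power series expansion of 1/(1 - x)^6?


The negative binomial / multiset identity is
1/(1 - x)^r = sum_{k>=0} C(k + r - 1, r - 1) x^k.
Here r = 6 and k = 20, so the coefficient is
C(20 + 5, 5) = C(25, 5)
= 53130

53130


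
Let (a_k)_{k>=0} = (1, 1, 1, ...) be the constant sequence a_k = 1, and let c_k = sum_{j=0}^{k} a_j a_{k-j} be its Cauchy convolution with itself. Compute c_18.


Since a_j = 1 for all j >= 0, the convolution sum becomes
c_k = sum_{j=0}^{k} 1 * 1 = 1 * (k + 1).
Equivalently, the generating function of (a_k) is 1/(1 - x) and its square is 1/(1 - x)^2 = sum_{k>=0} 1(k + 1) x^k.
For k = 18: 1 * 19 = 19.

19


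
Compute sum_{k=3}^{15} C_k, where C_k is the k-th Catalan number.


C_3 through C_15: 5, 14, 42, 132, 429, 1430, 4862, 16796, 58786, 208012, 742900, 2674440, 9694845
Sum = 5 + 14 + 42 + 132 + 429 + 1430 + 4862 + 16796 + 58786 + 208012 + 742900 + 2674440 + 9694845
= 13402693

13402693


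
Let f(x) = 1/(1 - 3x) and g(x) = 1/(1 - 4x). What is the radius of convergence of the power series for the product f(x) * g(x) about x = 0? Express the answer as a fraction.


The radius of 1/(1 - 3x) is 1/3 (nearest singularity at x = 1/3), and the radius of 1/(1 - 4x) is 1/4.
The product f(x)*g(x) = 1/((1 - 3x)(1 - 4x)) has singularities at both 1/3 and 1/4, so its radius of convergence is the distance to the nearest one:
min(1/3, 1/4) = 1/4.

1/4


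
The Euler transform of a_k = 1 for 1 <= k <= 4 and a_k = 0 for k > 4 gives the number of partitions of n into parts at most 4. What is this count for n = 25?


Partitions of 25 into parts at most 4:
Using generating function (1-x)^(-1)(1-x^2)^(-1)...(1-x^4)^(-1),
the coefficient of x^25 = 185

185


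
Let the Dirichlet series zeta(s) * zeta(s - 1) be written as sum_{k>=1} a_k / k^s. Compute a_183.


Convolution gives a_k = sum_{d | k} d * 1 = sum_{d | k} d = sigma(k), the sum of positive divisors of k.
For k = 183, the divisors are 1, 3, 61, 183, so
sigma(183) = 1 + 3 + 61 + 183 = 248.

248


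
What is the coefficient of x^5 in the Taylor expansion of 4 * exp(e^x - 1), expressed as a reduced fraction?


exp(e^x - 1) = sum_{k>=0} Bell_k x^k / k!, where Bell_k is the k-th Bell number.
So the coefficient of x^5 is 4 * Bell_5 / 5!.
Computing: Bell_5 = 52 and 5! = 120, giving
4 * 52/120 = 26/15.

26/15


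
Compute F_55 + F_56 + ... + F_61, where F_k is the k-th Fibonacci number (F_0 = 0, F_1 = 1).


Use the identity sum_{k=0}^{N} F_k = F_{N+2} - 1 (which follows from F_{k+2} - F_{k+1} = F_k). Then
sum_{k=55}^{61} F_k = (F_{63} - 1) - (F_{56} - 1) = F_{63} - F_{56}.
Computing: F_{63} = 6557470319842, F_{56} = 225851433717, so
Sum = 6557470319842 - 225851433717 = 6331618886125.

6331618886125


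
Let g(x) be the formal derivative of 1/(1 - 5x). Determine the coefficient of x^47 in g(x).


Differentiate termwise: d/dx sum_{k>=0} 5^k x^k = sum_{k>=1} k 5^k x^(k-1) = sum_{j>=0} (j+1) 5^(j+1) x^j.
Equivalently, d/dx [1/(1 - 5x)] = 5/(1 - 5x)^2.
For j = 47: 48 * 5^48 = 48 * 3552713678800500929355621337890625 = 170530256582424044609069824218750000.

170530256582424044609069824218750000


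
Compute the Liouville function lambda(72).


The Liouville function is lambda(k) = (-1)^Omega(k), where Omega(k) counts the prime factors of k with multiplicity.
Factoring: 72 = 2 * 2 * 2 * 3 * 3, so Omega(72) = 5.
lambda(72) = (-1)^5 = -1.

-1


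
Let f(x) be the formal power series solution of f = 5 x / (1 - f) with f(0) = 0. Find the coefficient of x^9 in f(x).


Apply Lagrange inversion: f = 5 x * phi(f) with phi(t) = 1/(1 - t), so
[x^n] f = 5^n * (1/n) [t^(n-1)] phi(t)^n = 5^n * (1/n) [t^(n-1)] (1 - t)^(-n) = 5^n * (1/n) C(2n - 2, n - 1) = 5^n * C_{n-1}.
For n = 9: C_8 = C(16, 8) / 9 = 12870/9 = 1430.
With the 5^9 = 1953125 factor, the coefficient is 1953125 * 1430 = 2792968750.

2792968750


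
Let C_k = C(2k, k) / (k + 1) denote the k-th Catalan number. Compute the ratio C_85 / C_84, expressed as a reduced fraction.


Using C_k = (2k)! / (k! (k+1)!), the ratio C_{k+1}/C_k simplifies to
C_{k+1}/C_k = [(2k+2)! / ((k+1)! (k+2)!)] * [k! (k+1)! / (2k)!]
 = (2k+2)(2k+1) / ((k+1)(k+2)) = 2(2k+1) / (k+2).
For k = 84: 2(2*84 + 1) / (84 + 2) = 338/86 = 169/43.

169/43
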